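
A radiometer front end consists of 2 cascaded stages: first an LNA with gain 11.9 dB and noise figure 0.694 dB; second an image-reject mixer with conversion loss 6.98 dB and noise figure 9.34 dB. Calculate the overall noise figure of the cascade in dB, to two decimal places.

Convert to linear (a loss of L dB is a gain of −L dB): F_i = 10^(NF_i/10), G_i = 10^(G_i,dB/10)
  Stage 1: F_1 = 10^(0.694/10) = 1.173, G_1 = 10^(11.9/10) = 15.49
  Stage 2: F_2 = 10^(9.34/10) = 8.590, G_2 = 10^(−6.98/10) = 0.2004
Friis cascade:
  F = 1.173 + (8.590 − 1)/15.49 = 1.663
NF = 10 log₁₀(1.663) = 2.21 dB

2.21 dB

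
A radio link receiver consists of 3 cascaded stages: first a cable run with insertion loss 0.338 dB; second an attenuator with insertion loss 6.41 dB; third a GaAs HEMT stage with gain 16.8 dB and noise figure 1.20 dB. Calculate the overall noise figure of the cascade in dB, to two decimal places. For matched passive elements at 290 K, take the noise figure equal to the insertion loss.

Convert to linear (a loss of L dB is a gain of −L dB): F_i = 10^(NF_i/10), G_i = 10^(G_i,dB/10)
  Stage 1: F_1 = 10^(0.338/10) = 1.081, G_1 = 10^(−0.338/10) = 0.9251
  Stage 2: F_2 = 10^(6.41/10) = 4.375, G_2 = 10^(−6.41/10) = 0.2286
  Stage 3: F_3 = 10^(1.20/10) = 1.318, G_3 = 10^(16.8/10) = 47.86
Friis cascade:
  F = 1.081 + (4.375 − 1)/0.9251 + (1.318 − 1)/0.2114 = 6.234
NF = 10 log₁₀(6.234) = 7.95 dB

7.95 dB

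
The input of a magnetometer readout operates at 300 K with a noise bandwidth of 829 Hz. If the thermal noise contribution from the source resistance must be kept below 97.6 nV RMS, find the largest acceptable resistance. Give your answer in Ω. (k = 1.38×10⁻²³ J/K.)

694 Ω

Johnson–Nyquist: V_n = √(4kTRB) ⇒ R = V_n² / (4kTB)
4kTB = 4 × 1.38×10⁻²³ × 300 × 8.29×10² = 1.37×10⁻¹⁷
R = (9.76×10⁻⁸)² / 1.37×10⁻¹⁷ = 6.94×10² Ω = 694 Ω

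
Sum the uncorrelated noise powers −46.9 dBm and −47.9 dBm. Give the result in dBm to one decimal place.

−44.4 dBm

Convert to linear, add, convert back:
P₁ = 2.04×10⁻⁸ W, P₂ = 1.62×10⁻⁸ W
P_tot = 3.66×10⁻⁸ W → 10 log₁₀(P_tot / 10⁻³) = −44.4 dBm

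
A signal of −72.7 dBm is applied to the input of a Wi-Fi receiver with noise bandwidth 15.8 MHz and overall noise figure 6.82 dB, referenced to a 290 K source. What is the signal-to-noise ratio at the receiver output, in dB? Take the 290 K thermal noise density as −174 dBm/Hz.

22.5 dB

Noise floor: N = −174 + 10 log₁₀(B) + NF
10 log₁₀(1.58×10⁷) = 71.99 dB
N = −174 + 71.99 + 6.82 = −95.19 dBm
SNR = P_sig − N = −72.7 − (−95.19) = 22.49 dB → 22.5 dB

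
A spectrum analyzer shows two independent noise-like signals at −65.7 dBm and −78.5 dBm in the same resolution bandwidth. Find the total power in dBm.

Convert to linear, add, convert back:
P₁ = 2.69×10⁻¹⁰ W, P₂ = 1.41×10⁻¹¹ W
P_tot = 2.83×10⁻¹⁰ W → 10 log₁₀(P_tot / 10⁻³) = −65.5 dBm

−65.5 dBm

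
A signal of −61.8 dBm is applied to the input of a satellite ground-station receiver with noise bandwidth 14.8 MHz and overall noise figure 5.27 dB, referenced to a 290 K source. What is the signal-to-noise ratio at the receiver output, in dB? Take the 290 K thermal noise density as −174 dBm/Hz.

Noise floor: N = −174 + 10 log₁₀(B) + NF
10 log₁₀(1.48×10⁷) = 71.7 dB
N = −174 + 71.7 + 5.27 = −97.03 dBm
SNR = P_sig − N = −61.8 − (−97.03) = 35.23 dB → 35.2 dB

35.2 dB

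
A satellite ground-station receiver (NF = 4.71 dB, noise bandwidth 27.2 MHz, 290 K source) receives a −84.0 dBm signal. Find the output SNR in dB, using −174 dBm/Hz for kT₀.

Noise floor: N = −174 + 10 log₁₀(B) + NF
10 log₁₀(2.72×10⁷) = 74.35 dB
N = −174 + 74.35 + 4.71 = −94.94 dBm
SNR = P_sig − N = −84.0 − (−94.94) = 10.94 dB → 10.9 dB

10.9 dB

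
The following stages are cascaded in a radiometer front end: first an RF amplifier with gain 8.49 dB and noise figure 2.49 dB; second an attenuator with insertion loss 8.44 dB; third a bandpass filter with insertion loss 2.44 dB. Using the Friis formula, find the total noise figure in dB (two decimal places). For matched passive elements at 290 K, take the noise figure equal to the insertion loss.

5.27 dB

Convert to linear (a loss of L dB is a gain of −L dB): F_i = 10^(NF_i/10), G_i = 10^(G_i,dB/10)
  Stage 1: F_1 = 10^(2.49/10) = 1.774, G_1 = 10^(8.49/10) = 7.063
  Stage 2: F_2 = 10^(8.44/10) = 6.982, G_2 = 10^(−8.44/10) = 0.1432
  Stage 3: F_3 = 10^(2.44/10) = 1.754, G_3 = 10^(−2.44/10) = 0.5702
Friis cascade:
  F = 1.774 + (6.982 − 1)/7.063 + (1.754 − 1)/1.012 = 3.366
NF = 10 log₁₀(3.366) = 5.27 dB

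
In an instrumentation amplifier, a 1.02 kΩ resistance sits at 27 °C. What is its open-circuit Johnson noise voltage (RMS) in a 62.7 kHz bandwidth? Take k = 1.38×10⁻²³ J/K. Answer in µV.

1.03 µV

T = 27 °C + 273.15 = 300.15 K
V_n = √(4kTRB)
4kTRB = 4 × 1.38×10⁻²³ × 300.15 × 1.02×10³ × 6.27×10⁴ = 1.06×10⁻¹² V²
V_n = √(1.06×10⁻¹²) = 1.03×10⁻⁶ V = 1.03 µV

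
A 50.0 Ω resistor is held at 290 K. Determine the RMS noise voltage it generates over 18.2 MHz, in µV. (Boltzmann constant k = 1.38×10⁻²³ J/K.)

3.82 µV

V_n = √(4kTRB)
4kTRB = 4 × 1.38×10⁻²³ × 290 × 5.00×10¹ × 1.82×10⁷ = 1.46×10⁻¹¹ V²
V_n = √(1.46×10⁻¹¹) = 3.82×10⁻⁶ V = 3.82 µV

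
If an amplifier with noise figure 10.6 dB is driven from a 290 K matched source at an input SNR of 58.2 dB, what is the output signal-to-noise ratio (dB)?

47.6 dB

By definition F = SNR_in/SNR_out, so in dB: SNR_out = SNR_in − NF
SNR_out = 58.2 − 10.6 = 47.6 dB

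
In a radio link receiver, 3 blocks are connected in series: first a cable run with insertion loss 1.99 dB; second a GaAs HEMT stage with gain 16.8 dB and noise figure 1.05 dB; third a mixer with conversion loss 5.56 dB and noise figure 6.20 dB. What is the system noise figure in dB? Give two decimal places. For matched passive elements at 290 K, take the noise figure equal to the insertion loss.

Convert to linear (a loss of L dB is a gain of −L dB): F_i = 10^(NF_i/10), G_i = 10^(G_i,dB/10)
  Stage 1: F_1 = 10^(1.99/10) = 1.581, G_1 = 10^(−1.99/10) = 0.6324
  Stage 2: F_2 = 10^(1.05/10) = 1.274, G_2 = 10^(16.8/10) = 47.86
  Stage 3: F_3 = 10^(6.20/10) = 4.169, G_3 = 10^(−5.56/10) = 0.2780
Friis cascade:
  F = 1.581 + (1.274 − 1)/0.6324 + (4.169 − 1)/30.27 = 2.118
NF = 10 log₁₀(2.118) = 3.26 dB

3.26 dB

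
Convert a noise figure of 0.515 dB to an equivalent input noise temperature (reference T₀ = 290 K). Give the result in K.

F = 10^(0.515/10) = 1.1259
T_e = (F − 1)·T₀ = (1.1259 − 1) × 290 = 36.5 K

36.5 K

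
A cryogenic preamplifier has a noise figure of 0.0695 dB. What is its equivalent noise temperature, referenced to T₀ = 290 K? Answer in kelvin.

F = 10^(0.0695/10) = 1.01613
T_e = (F − 1)·T₀ = (1.01613 − 1) × 290 = 4.68 K

4.68 K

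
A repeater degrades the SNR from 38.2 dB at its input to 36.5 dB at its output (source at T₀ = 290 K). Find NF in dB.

NF (dB) = SNR_in(dB) − SNR_out(dB) when the source is at T₀
NF = 38.2 − 36.5 = 1.7 dB

1.7 dB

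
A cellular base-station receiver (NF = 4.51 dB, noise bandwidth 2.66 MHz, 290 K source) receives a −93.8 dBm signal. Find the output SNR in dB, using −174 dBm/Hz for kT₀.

11.4 dB

Noise floor: N = −174 + 10 log₁₀(B) + NF
10 log₁₀(2.66×10⁶) = 64.25 dB
N = −174 + 64.25 + 4.51 = −105.24 dBm
SNR = P_sig − N = −93.8 − (−105.24) = 11.44 dB → 11.4 dB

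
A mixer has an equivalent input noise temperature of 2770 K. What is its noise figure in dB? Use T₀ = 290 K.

F = 1 + T_e/T₀ = 1 + 2770/290 = 10.5517
NF = 10 log₁₀(10.5517) = 10.23 dB

10.23 dB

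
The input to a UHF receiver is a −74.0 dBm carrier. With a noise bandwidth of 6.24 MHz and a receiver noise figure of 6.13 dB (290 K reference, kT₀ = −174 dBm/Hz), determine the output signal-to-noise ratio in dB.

Noise floor: N = −174 + 10 log₁₀(B) + NF
10 log₁₀(6.24×10⁶) = 67.95 dB
N = −174 + 67.95 + 6.13 = −99.92 dBm
SNR = P_sig − N = −74.0 − (−99.92) = 25.92 dB → 25.9 dB

25.9 dB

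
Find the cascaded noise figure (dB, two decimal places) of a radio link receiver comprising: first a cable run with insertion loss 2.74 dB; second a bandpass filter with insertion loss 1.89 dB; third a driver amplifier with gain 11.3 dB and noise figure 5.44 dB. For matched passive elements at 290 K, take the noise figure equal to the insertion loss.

Convert to linear (a loss of L dB is a gain of −L dB): F_i = 10^(NF_i/10), G_i = 10^(G_i,dB/10)
  Stage 1: F_1 = 10^(2.74/10) = 1.879, G_1 = 10^(−2.74/10) = 0.5321
  Stage 2: F_2 = 10^(1.89/10) = 1.545, G_2 = 10^(−1.89/10) = 0.6471
  Stage 3: F_3 = 10^(5.44/10) = 3.499, G_3 = 10^(11.3/10) = 13.49
Friis cascade:
  F = 1.879 + (1.545 − 1)/0.5321 + (3.499 − 1)/0.3443 = 10.16
NF = 10 log₁₀(10.16) = 10.07 dB

10.07 dB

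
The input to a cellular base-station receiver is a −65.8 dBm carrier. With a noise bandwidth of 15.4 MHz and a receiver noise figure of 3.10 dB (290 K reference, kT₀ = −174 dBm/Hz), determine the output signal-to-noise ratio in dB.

Noise floor: N = −174 + 10 log₁₀(B) + NF
10 log₁₀(1.54×10⁷) = 71.88 dB
N = −174 + 71.88 + 3.10 = −99.02 dBm
SNR = P_sig − N = −65.8 − (−99.02) = 33.22 dB → 33.2 dB

33.2 dB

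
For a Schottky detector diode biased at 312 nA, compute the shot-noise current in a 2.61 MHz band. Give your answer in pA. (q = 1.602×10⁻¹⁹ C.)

I_n = √(2qI·B)
2qI·B = 2 × 1.602×10⁻¹⁹ × 3.12×10⁻⁷ × 2.61×10⁶ = 2.61×10⁻¹⁹ A²
I_n = √(2.61×10⁻¹⁹) = 5.11×10⁻¹⁰ A = 511 pA

511 pA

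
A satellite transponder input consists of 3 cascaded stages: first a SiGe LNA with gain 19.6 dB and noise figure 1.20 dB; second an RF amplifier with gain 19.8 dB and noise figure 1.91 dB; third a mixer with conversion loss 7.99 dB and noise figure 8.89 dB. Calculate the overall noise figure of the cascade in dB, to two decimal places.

1.22 dB

Convert to linear (a loss of L dB is a gain of −L dB): F_i = 10^(NF_i/10), G_i = 10^(G_i,dB/10)
  Stage 1: F_1 = 10^(1.20/10) = 1.318, G_1 = 10^(19.6/10) = 91.20
  Stage 2: F_2 = 10^(1.91/10) = 1.552, G_2 = 10^(19.8/10) = 95.50
  Stage 3: F_3 = 10^(8.89/10) = 7.745, G_3 = 10^(−7.99/10) = 0.1589
Friis cascade:
  F = 1.318 + (1.552 − 1)/91.20 + (7.745 − 1)/8710 = 1.325
NF = 10 log₁₀(1.325) = 1.22 dB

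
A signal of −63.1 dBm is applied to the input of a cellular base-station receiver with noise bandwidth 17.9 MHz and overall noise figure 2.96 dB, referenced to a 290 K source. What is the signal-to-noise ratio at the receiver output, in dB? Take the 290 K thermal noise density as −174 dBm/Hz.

35.4 dB

Noise floor: N = −174 + 10 log₁₀(B) + NF
10 log₁₀(1.79×10⁷) = 72.53 dB
N = −174 + 72.53 + 2.96 = −98.51 dBm
SNR = P_sig − N = −63.1 − (−98.51) = 35.41 dB → 35.4 dB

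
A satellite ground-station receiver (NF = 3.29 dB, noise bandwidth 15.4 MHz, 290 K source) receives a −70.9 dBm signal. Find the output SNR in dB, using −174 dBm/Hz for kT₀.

27.9 dB

Noise floor: N = −174 + 10 log₁₀(B) + NF
10 log₁₀(1.54×10⁷) = 71.88 dB
N = −174 + 71.88 + 3.29 = −98.83 dBm
SNR = P_sig − N = −70.9 − (−98.83) = 27.93 dB → 27.9 dB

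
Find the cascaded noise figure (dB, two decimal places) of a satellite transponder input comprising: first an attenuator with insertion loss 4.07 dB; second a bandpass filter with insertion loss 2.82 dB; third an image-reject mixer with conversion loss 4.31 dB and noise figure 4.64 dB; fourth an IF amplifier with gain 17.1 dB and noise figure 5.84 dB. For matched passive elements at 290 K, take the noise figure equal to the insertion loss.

Convert to linear (a loss of L dB is a gain of −L dB): F_i = 10^(NF_i/10), G_i = 10^(G_i,dB/10)
  Stage 1: F_1 = 10^(4.07/10) = 2.553, G_1 = 10^(−4.07/10) = 0.3917
  Stage 2: F_2 = 10^(2.82/10) = 1.914, G_2 = 10^(−2.82/10) = 0.5224
  Stage 3: F_3 = 10^(4.64/10) = 2.911, G_3 = 10^(−4.31/10) = 0.3707
  Stage 4: F_4 = 10^(5.84/10) = 3.837, G_4 = 10^(17.1/10) = 51.29
Friis cascade:
  F = 2.553 + (1.914 − 1)/0.3917 + (2.911 − 1)/0.2046 + (3.837 − 1)/0.07586 = 51.62
NF = 10 log₁₀(51.62) = 17.13 dB

17.13 dB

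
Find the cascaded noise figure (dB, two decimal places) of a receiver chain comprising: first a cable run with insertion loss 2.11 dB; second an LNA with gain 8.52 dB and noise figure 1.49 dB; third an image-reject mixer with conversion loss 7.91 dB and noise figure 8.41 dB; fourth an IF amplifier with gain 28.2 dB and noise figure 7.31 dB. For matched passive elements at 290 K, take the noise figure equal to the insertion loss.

9.93 dB

Convert to linear (a loss of L dB is a gain of −L dB): F_i = 10^(NF_i/10), G_i = 10^(G_i,dB/10)
  Stage 1: F_1 = 10^(2.11/10) = 1.626, G_1 = 10^(−2.11/10) = 0.6152
  Stage 2: F_2 = 10^(1.49/10) = 1.409, G_2 = 10^(8.52/10) = 7.112
  Stage 3: F_3 = 10^(8.41/10) = 6.934, G_3 = 10^(−7.91/10) = 0.1618
  Stage 4: F_4 = 10^(7.31/10) = 5.383, G_4 = 10^(28.2/10) = 660.7
Friis cascade:
  F = 1.626 + (1.409 − 1)/0.6152 + (6.934 − 1)/4.375 + (5.383 − 1)/0.7079 = 9.838
NF = 10 log₁₀(9.838) = 9.93 dB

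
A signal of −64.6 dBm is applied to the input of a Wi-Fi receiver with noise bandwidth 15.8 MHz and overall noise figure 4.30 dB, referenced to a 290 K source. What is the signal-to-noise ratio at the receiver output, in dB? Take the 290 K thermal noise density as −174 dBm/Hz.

Noise floor: N = −174 + 10 log₁₀(B) + NF
10 log₁₀(1.58×10⁷) = 71.99 dB
N = −174 + 71.99 + 4.30 = −97.71 dBm
SNR = P_sig − N = −64.6 − (−97.71) = 33.11 dB → 33.1 dB

33.1 dB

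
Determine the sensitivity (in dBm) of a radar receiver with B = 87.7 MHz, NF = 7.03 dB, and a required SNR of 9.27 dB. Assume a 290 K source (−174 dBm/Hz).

Sensitivity = −174 + 10 log₁₀(B) + NF + SNR_min
= −174 + 79.43 + 7.03 + 9.27
= −78.27 dBm → −78.3 dBm

−78.3 dBm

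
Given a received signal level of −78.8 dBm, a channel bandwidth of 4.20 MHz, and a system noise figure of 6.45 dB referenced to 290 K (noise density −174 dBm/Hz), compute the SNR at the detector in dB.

Noise floor: N = −174 + 10 log₁₀(B) + NF
10 log₁₀(4.20×10⁶) = 66.23 dB
N = −174 + 66.23 + 6.45 = −101.32 dBm
SNR = P_sig − N = −78.8 − (−101.32) = 22.52 dB → 22.5 dB

22.5 dB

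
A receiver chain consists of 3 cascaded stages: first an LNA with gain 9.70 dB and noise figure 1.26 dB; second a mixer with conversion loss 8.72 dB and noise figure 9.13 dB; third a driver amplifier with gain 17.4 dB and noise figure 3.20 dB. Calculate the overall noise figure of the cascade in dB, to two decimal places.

Convert to linear (a loss of L dB is a gain of −L dB): F_i = 10^(NF_i/10), G_i = 10^(G_i,dB/10)
  Stage 1: F_1 = 10^(1.26/10) = 1.337, G_1 = 10^(9.70/10) = 9.333
  Stage 2: F_2 = 10^(9.13/10) = 8.185, G_2 = 10^(−8.72/10) = 0.1343
  Stage 3: F_3 = 10^(3.20/10) = 2.089, G_3 = 10^(17.4/10) = 54.95
Friis cascade:
  F = 1.337 + (8.185 − 1)/9.333 + (2.089 − 1)/1.253 = 2.976
NF = 10 log₁₀(2.976) = 4.74 dB

4.74 dB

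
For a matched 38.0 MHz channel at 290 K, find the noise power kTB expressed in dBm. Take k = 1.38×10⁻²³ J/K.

P_n = kTB = 1.38×10⁻²³ × 290 × 3.80×10⁷ = 1.52×10⁻¹³ W
In dBm: 10 log₁₀(1.52×10⁻¹³ / 10⁻³) = −98.2 dBm

−98.2 dBm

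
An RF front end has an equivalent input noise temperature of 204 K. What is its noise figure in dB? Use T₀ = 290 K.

F = 1 + T_e/T₀ = 1 + 204/290 = 1.70345
NF = 10 log₁₀(1.70345) = 2.31 dB

2.31 dB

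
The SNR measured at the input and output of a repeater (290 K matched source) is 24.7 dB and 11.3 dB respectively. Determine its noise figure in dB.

NF (dB) = SNR_in(dB) − SNR_out(dB) when the source is at T₀
NF = 24.7 − 11.3 = 13.4 dB

13.4 dB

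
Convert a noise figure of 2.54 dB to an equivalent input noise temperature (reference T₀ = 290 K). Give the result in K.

230 K

F = 10^(2.54/10) = 1.79473
T_e = (F − 1)·T₀ = (1.79473 − 1) × 290 = 230 K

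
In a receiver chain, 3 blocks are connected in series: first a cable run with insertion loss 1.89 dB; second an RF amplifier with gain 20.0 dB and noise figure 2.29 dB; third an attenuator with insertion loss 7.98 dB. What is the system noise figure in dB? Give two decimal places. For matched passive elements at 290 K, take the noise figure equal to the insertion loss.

4.31 dB

Convert to linear (a loss of L dB is a gain of −L dB): F_i = 10^(NF_i/10), G_i = 10^(G_i,dB/10)
  Stage 1: F_1 = 10^(1.89/10) = 1.545, G_1 = 10^(−1.89/10) = 0.6471
  Stage 2: F_2 = 10^(2.29/10) = 1.694, G_2 = 10^(20.0/10) = 100.0
  Stage 3: F_3 = 10^(7.98/10) = 6.281, G_3 = 10^(−7.98/10) = 0.1592
Friis cascade:
  F = 1.545 + (1.694 − 1)/0.6471 + (6.281 − 1)/64.71 = 2.700
NF = 10 log₁₀(2.700) = 4.31 dB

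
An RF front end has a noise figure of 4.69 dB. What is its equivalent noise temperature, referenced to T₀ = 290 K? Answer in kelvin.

F = 10^(4.69/10) = 2.94442
T_e = (F − 1)·T₀ = (2.94442 − 1) × 290 = 564 K

564 K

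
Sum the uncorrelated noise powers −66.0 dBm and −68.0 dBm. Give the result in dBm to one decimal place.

Convert to linear, add, convert back:
P₁ = 2.51×10⁻¹⁰ W, P₂ = 1.58×10⁻¹⁰ W
P_tot = 4.10×10⁻¹⁰ W → 10 log₁₀(P_tot / 10⁻³) = −63.9 dBm

−63.9 dBm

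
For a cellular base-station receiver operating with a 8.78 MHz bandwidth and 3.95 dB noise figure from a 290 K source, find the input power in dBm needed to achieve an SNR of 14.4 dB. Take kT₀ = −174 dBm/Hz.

−86.2 dBm

Sensitivity = −174 + 10 log₁₀(B) + NF + SNR_min
= −174 + 69.43 + 3.95 + 14.4
= −86.22 dBm → −86.2 dBm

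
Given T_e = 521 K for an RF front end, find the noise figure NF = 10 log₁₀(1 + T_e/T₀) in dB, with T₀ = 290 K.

F = 1 + T_e/T₀ = 1 + 521/290 = 2.79655
NF = 10 log₁₀(2.79655) = 4.47 dB

4.47 dB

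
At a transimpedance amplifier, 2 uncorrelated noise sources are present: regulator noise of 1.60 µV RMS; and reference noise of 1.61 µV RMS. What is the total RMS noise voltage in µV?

Uncorrelated sources add in power (mean-square): V_tot = √(ΣV_i²)
V_tot = √[(1.60×10⁻⁶)² + (1.61×10⁻⁶)²] = 2.27×10⁻⁶ V = 2.27 µV

2.27 µV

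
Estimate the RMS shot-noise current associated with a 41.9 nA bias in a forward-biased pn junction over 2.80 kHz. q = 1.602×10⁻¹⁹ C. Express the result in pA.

I_n = √(2qI·B)
2qI·B = 2 × 1.602×10⁻¹⁹ × 4.19×10⁻⁸ × 2.80×10³ = 3.76×10⁻²³ A²
I_n = √(3.76×10⁻²³) = 6.13×10⁻¹² A = 6.13 pA

6.13 pA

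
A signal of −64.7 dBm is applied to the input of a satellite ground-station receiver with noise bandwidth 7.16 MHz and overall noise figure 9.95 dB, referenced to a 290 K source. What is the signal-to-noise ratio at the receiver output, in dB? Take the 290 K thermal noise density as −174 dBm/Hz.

Noise floor: N = −174 + 10 log₁₀(B) + NF
10 log₁₀(7.16×10⁶) = 68.55 dB
N = −174 + 68.55 + 9.95 = −95.50 dBm
SNR = P_sig − N = −64.7 − (−95.50) = 30.80 dB → 30.8 dB

30.8 dB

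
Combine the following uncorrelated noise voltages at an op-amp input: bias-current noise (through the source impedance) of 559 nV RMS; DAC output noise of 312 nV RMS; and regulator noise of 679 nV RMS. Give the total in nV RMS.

933 nV

Uncorrelated sources add in power (mean-square): V_tot = √(ΣV_i²)
V_tot = √[(5.59×10⁻⁷)² + (3.12×10⁻⁷)² + (6.79×10⁻⁷)²] = 9.33×10⁻⁷ V = 933 nV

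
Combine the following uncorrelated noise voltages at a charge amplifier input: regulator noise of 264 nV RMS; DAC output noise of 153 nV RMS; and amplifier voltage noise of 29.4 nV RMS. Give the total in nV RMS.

Uncorrelated sources add in power (mean-square): V_tot = √(ΣV_i²)
V_tot = √[(2.64×10⁻⁷)² + (1.53×10⁻⁷)² + (2.94×10⁻⁸)²] = 3.07×10⁻⁷ V = 307 nV

307 nV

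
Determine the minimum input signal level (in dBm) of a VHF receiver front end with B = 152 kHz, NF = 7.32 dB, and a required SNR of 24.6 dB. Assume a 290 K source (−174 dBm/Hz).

−90.3 dBm

Sensitivity = −174 + 10 log₁₀(B) + NF + SNR_min
= −174 + 51.82 + 7.32 + 24.6
= −90.26 dBm → −90.3 dBm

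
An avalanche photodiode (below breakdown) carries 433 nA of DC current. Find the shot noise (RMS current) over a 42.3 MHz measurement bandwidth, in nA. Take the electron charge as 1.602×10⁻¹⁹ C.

2.42 nA

I_n = √(2qI·B)
2qI·B = 2 × 1.602×10⁻¹⁹ × 4.33×10⁻⁷ × 4.23×10⁷ = 5.87×10⁻¹⁸ A²
I_n = √(5.87×10⁻¹⁸) = 2.42×10⁻⁹ A = 2.42 nA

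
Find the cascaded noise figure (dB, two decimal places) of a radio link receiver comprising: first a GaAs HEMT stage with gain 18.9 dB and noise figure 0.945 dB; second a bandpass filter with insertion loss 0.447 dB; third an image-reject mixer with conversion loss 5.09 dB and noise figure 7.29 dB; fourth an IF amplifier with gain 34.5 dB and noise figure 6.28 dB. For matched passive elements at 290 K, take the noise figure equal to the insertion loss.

Convert to linear (a loss of L dB is a gain of −L dB): F_i = 10^(NF_i/10), G_i = 10^(G_i,dB/10)
  Stage 1: F_1 = 10^(0.945/10) = 1.243, G_1 = 10^(18.9/10) = 77.62
  Stage 2: F_2 = 10^(0.447/10) = 1.108, G_2 = 10^(−0.447/10) = 0.9022
  Stage 3: F_3 = 10^(7.29/10) = 5.358, G_3 = 10^(−5.09/10) = 0.3097
  Stage 4: F_4 = 10^(6.28/10) = 4.246, G_4 = 10^(34.5/10) = 2818
Friis cascade:
  F = 1.243 + (1.108 − 1)/77.62 + (5.358 − 1)/70.03 + (4.246 − 1)/21.69 = 1.456
NF = 10 log₁₀(1.456) = 1.63 dB

1.63 dB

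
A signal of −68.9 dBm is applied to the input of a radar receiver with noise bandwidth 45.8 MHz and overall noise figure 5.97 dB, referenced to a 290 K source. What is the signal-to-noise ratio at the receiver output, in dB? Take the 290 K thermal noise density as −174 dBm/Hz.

22.5 dB

Noise floor: N = −174 + 10 log₁₀(B) + NF
10 log₁₀(4.58×10⁷) = 76.61 dB
N = −174 + 76.61 + 5.97 = −91.42 dBm
SNR = P_sig − N = −68.9 − (−91.42) = 22.52 dB → 22.5 dB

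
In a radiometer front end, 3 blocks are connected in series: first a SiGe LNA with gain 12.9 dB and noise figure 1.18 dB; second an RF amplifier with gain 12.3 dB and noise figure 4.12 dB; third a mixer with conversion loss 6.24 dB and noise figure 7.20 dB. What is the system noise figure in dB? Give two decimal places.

1.48 dB

Convert to linear (a loss of L dB is a gain of −L dB): F_i = 10^(NF_i/10), G_i = 10^(G_i,dB/10)
  Stage 1: F_1 = 10^(1.18/10) = 1.312, G_1 = 10^(12.9/10) = 19.50
  Stage 2: F_2 = 10^(4.12/10) = 2.582, G_2 = 10^(12.3/10) = 16.98
  Stage 3: F_3 = 10^(7.20/10) = 5.248, G_3 = 10^(−6.24/10) = 0.2377
Friis cascade:
  F = 1.312 + (2.582 − 1)/19.50 + (5.248 − 1)/331.1 = 1.406
NF = 10 log₁₀(1.406) = 1.48 dB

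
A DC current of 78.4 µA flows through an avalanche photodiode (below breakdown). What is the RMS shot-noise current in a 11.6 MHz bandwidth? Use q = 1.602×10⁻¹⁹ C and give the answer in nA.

I_n = √(2qI·B)
2qI·B = 2 × 1.602×10⁻¹⁹ × 7.84×10⁻⁵ × 1.16×10⁷ = 2.91×10⁻¹⁶ A²
I_n = √(2.91×10⁻¹⁶) = 1.71×10⁻⁸ A = 17.1 nA

17.1 nA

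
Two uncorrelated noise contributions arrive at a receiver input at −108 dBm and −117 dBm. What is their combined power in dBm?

−107.5 dBm

Convert to linear, add, convert back:
P₁ = 1.58×10⁻¹⁴ W, P₂ = 2.00×10⁻¹⁵ W
P_tot = 1.78×10⁻¹⁴ W → 10 log₁₀(P_tot / 10⁻³) = −107.5 dBm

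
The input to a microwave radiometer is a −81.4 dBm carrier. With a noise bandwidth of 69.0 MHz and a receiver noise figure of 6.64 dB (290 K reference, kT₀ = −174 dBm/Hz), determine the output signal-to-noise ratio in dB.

Noise floor: N = −174 + 10 log₁₀(B) + NF
10 log₁₀(6.90×10⁷) = 78.39 dB
N = −174 + 78.39 + 6.64 = −88.97 dBm
SNR = P_sig − N = −81.4 − (−88.97) = 7.57 dB → 7.6 dB

7.6 dB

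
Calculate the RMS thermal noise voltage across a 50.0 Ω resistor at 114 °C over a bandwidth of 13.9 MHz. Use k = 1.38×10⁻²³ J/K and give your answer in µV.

T = 114 °C + 273.15 = 387.15 K
V_n = √(4kTRB)
4kTRB = 4 × 1.38×10⁻²³ × 387.15 × 5.00×10¹ × 1.39×10⁷ = 1.49×10⁻¹¹ V²
V_n = √(1.49×10⁻¹¹) = 3.85×10⁻⁶ V = 3.85 µV

3.85 µV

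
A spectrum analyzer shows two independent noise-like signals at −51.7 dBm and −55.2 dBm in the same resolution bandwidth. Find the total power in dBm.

−50.1 dBm

Convert to linear, add, convert back:
P₁ = 6.76×10⁻⁹ W, P₂ = 3.02×10⁻⁹ W
P_tot = 9.78×10⁻⁹ W → 10 log₁₀(P_tot / 10⁻³) = −50.1 dBm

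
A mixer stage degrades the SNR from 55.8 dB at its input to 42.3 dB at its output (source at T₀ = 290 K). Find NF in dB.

NF (dB) = SNR_in(dB) − SNR_out(dB) when the source is at T₀
NF = 55.8 − 42.3 = 13.5 dB

13.5 dB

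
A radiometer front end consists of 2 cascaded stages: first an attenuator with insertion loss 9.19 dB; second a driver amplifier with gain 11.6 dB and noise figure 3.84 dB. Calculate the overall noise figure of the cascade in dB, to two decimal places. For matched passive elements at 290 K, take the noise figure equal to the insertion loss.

13.03 dB

Convert to linear (a loss of L dB is a gain of −L dB): F_i = 10^(NF_i/10), G_i = 10^(G_i,dB/10)
  Stage 1: F_1 = 10^(9.19/10) = 8.299, G_1 = 10^(−9.19/10) = 0.1205
  Stage 2: F_2 = 10^(3.84/10) = 2.421, G_2 = 10^(11.6/10) = 14.45
Friis cascade:
  F = 8.299 + (2.421 − 1)/0.1205 = 20.09
NF = 10 log₁₀(20.09) = 13.03 dB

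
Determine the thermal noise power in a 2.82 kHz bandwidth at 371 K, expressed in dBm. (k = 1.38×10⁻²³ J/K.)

P_n = kTB = 1.38×10⁻²³ × 371 × 2.82×10³ = 1.44×10⁻¹⁷ W
In dBm: 10 log₁₀(1.44×10⁻¹⁷ / 10⁻³) = −138.4 dBm

−138.4 dBm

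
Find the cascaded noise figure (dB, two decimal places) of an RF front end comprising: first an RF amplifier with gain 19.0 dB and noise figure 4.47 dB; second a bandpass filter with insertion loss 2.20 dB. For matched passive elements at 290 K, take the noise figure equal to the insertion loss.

Convert to linear (a loss of L dB is a gain of −L dB): F_i = 10^(NF_i/10), G_i = 10^(G_i,dB/10)
  Stage 1: F_1 = 10^(4.47/10) = 2.799, G_1 = 10^(19.0/10) = 79.43
  Stage 2: F_2 = 10^(2.20/10) = 1.660, G_2 = 10^(−2.20/10) = 0.6026
Friis cascade:
  F = 2.799 + (1.660 − 1)/79.43 = 2.807
NF = 10 log₁₀(2.807) = 4.48 dB

4.48 dB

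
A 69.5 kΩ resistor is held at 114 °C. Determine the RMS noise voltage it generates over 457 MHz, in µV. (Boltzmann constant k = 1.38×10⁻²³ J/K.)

824 µV

T = 114 °C + 273.15 = 387.15 K
V_n = √(4kTRB)
4kTRB = 4 × 1.38×10⁻²³ × 387.15 × 6.95×10⁴ × 4.57×10⁸ = 6.79×10⁻⁷ V²
V_n = √(6.79×10⁻⁷) = 8.24×10⁻⁴ V = 824 µV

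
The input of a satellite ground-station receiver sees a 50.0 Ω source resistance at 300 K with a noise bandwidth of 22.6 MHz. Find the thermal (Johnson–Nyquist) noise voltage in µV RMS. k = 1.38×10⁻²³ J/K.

V_n = √(4kTRB)
4kTRB = 4 × 1.38×10⁻²³ × 300 × 5.00×10¹ × 2.26×10⁷ = 1.87×10⁻¹¹ V²
V_n = √(1.87×10⁻¹¹) = 4.33×10⁻⁶ V = 4.33 µV

4.33 µV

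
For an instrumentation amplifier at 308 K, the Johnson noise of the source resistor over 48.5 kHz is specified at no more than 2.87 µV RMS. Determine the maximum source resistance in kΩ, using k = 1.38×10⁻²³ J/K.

9.99 kΩ

Johnson–Nyquist: V_n = √(4kTRB) ⇒ R = V_n² / (4kTB)
4kTB = 4 × 1.38×10⁻²³ × 308 × 4.85×10⁴ = 8.25×10⁻¹⁶
R = (2.87×10⁻⁶)² / 8.25×10⁻¹⁶ = 9.99×10³ Ω = 9.99 kΩ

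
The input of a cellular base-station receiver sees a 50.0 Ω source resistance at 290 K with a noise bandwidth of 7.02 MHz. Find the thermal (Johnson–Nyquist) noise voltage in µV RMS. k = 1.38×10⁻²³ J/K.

2.37 µV

V_n = √(4kTRB)
4kTRB = 4 × 1.38×10⁻²³ × 290 × 5.00×10¹ × 7.02×10⁶ = 5.62×10⁻¹² V²
V_n = √(5.62×10⁻¹²) = 2.37×10⁻⁶ V = 2.37 µV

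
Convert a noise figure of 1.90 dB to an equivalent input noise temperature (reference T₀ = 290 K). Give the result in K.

159 K

F = 10^(1.90/10) = 1.54882
T_e = (F − 1)·T₀ = (1.54882 − 1) × 290 = 159 K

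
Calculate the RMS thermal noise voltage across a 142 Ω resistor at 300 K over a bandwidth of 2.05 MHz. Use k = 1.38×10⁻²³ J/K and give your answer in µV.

2.20 µV

V_n = √(4kTRB)
4kTRB = 4 × 1.38×10⁻²³ × 300 × 1.42×10² × 2.05×10⁶ = 4.82×10⁻¹² V²
V_n = √(4.82×10⁻¹²) = 2.20×10⁻⁶ V = 2.20 µV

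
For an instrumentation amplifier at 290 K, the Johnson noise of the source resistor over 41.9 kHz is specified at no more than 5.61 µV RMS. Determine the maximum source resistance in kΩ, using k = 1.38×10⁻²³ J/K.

Johnson–Nyquist: V_n = √(4kTRB) ⇒ R = V_n² / (4kTB)
4kTB = 4 × 1.38×10⁻²³ × 290 × 4.19×10⁴ = 6.71×10⁻¹⁶
R = (5.61×10⁻⁶)² / 6.71×10⁻¹⁶ = 4.69×10⁴ Ω = 46.9 kΩ

46.9 kΩ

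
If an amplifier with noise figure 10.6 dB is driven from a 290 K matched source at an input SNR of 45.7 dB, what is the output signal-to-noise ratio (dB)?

35.1 dB

By definition F = SNR_in/SNR_out, so in dB: SNR_out = SNR_in − NF
SNR_out = 45.7 − 10.6 = 35.1 dB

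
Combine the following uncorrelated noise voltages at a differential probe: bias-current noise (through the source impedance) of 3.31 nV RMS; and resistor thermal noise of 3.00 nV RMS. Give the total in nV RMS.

Uncorrelated sources add in power (mean-square): V_tot = √(ΣV_i²)
V_tot = √[(3.31×10⁻⁹)² + (3.00×10⁻⁹)²] = 4.47×10⁻⁹ V = 4.47 nV

4.47 nV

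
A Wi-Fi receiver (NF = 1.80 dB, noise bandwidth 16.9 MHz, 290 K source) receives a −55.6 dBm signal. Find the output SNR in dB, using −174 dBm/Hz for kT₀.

44.3 dB

Noise floor: N = −174 + 10 log₁₀(B) + NF
10 log₁₀(1.69×10⁷) = 72.28 dB
N = −174 + 72.28 + 1.80 = −99.92 dBm
SNR = P_sig − N = −55.6 − (−99.92) = 44.32 dB → 44.3 dB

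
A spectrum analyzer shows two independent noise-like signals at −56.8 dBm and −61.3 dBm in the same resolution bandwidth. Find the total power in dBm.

Convert to linear, add, convert back:
P₁ = 2.09×10⁻⁹ W, P₂ = 7.41×10⁻¹⁰ W
P_tot = 2.83×10⁻⁹ W → 10 log₁₀(P_tot / 10⁻³) = −55.5 dBm

−55.5 dBm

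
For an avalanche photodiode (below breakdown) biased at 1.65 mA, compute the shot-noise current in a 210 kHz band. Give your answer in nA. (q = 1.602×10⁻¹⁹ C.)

I_n = √(2qI·B)
2qI·B = 2 × 1.602×10⁻¹⁹ × 1.65×10⁻³ × 2.10×10⁵ = 1.11×10⁻¹⁶ A²
I_n = √(1.11×10⁻¹⁶) = 1.05×10⁻⁸ A = 10.5 nA

10.5 nA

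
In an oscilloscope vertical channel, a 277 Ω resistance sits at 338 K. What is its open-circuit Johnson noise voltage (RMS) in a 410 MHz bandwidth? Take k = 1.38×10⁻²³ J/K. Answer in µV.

46.0 µV

V_n = √(4kTRB)
4kTRB = 4 × 1.38×10⁻²³ × 338 × 2.77×10² × 4.10×10⁸ = 2.12×10⁻⁹ V²
V_n = √(2.12×10⁻⁹) = 4.60×10⁻⁵ V = 46.0 µV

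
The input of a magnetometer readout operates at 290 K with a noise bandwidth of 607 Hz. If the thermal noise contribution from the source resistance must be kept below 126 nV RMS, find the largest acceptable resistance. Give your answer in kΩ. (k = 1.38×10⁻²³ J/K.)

1.63 kΩ

Johnson–Nyquist: V_n = √(4kTRB) ⇒ R = V_n² / (4kTB)
4kTB = 4 × 1.38×10⁻²³ × 290 × 6.07×10² = 9.72×10⁻¹⁸
R = (1.26×10⁻⁷)² / 9.72×10⁻¹⁸ = 1.63×10³ Ω = 1.63 kΩ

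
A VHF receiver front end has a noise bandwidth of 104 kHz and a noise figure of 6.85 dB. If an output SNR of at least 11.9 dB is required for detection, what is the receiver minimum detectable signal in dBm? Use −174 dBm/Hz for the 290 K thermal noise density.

Sensitivity = −174 + 10 log₁₀(B) + NF + SNR_min
= −174 + 50.17 + 6.85 + 11.9
= −105.08 dBm → −105.1 dBm

−105.1 dBm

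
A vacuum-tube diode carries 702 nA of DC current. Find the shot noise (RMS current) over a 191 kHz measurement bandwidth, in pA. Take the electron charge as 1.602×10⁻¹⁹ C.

207 pA

I_n = √(2qI·B)
2qI·B = 2 × 1.602×10⁻¹⁹ × 7.02×10⁻⁷ × 1.91×10⁵ = 4.30×10⁻²⁰ A²
I_n = √(4.30×10⁻²⁰) = 2.07×10⁻¹⁰ A = 207 pA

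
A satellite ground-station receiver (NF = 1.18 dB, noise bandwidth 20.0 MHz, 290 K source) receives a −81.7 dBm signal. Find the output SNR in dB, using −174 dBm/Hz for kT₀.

18.1 dB

Noise floor: N = −174 + 10 log₁₀(B) + NF
10 log₁₀(2.00×10⁷) = 73.01 dB
N = −174 + 73.01 + 1.18 = −99.81 dBm
SNR = P_sig − N = −81.7 − (−99.81) = 18.11 dB → 18.1 dB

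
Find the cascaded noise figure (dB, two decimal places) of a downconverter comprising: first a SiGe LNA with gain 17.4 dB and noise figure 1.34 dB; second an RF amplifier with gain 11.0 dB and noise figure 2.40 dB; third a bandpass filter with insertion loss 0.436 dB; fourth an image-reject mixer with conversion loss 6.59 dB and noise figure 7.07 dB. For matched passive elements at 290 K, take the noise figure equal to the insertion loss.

1.40 dB

Convert to linear (a loss of L dB is a gain of −L dB): F_i = 10^(NF_i/10), G_i = 10^(G_i,dB/10)
  Stage 1: F_1 = 10^(1.34/10) = 1.361, G_1 = 10^(17.4/10) = 54.95
  Stage 2: F_2 = 10^(2.40/10) = 1.738, G_2 = 10^(11.0/10) = 12.59
  Stage 3: F_3 = 10^(0.436/10) = 1.106, G_3 = 10^(−0.436/10) = 0.9045
  Stage 4: F_4 = 10^(7.07/10) = 5.093, G_4 = 10^(−6.59/10) = 0.2193
Friis cascade:
  F = 1.361 + (1.738 − 1)/54.95 + (1.106 − 1)/691.8 + (5.093 − 1)/625.7 = 1.382
NF = 10 log₁₀(1.382) = 1.40 dB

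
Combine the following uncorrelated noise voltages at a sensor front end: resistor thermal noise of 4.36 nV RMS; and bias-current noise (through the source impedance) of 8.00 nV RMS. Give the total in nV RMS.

Uncorrelated sources add in power (mean-square): V_tot = √(ΣV_i²)
V_tot = √[(4.36×10⁻⁹)² + (8.00×10⁻⁹)²] = 9.11×10⁻⁹ V = 9.11 nV

9.11 nV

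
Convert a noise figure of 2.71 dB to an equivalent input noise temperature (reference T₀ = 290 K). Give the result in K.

F = 10^(2.71/10) = 1.86638
T_e = (F − 1)·T₀ = (1.86638 − 1) × 290 = 251 K

251 K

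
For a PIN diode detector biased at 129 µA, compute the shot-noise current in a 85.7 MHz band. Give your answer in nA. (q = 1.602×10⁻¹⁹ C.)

I_n = √(2qI·B)
2qI·B = 2 × 1.602×10⁻¹⁹ × 1.29×10⁻⁴ × 8.57×10⁷ = 3.54×10⁻¹⁵ A²
I_n = √(3.54×10⁻¹⁵) = 5.95×10⁻⁸ A = 59.5 nA

59.5 nA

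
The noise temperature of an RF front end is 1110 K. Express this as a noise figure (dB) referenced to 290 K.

6.84 dB

F = 1 + T_e/T₀ = 1 + 1110/290 = 4.82759
NF = 10 log₁₀(4.82759) = 6.84 dB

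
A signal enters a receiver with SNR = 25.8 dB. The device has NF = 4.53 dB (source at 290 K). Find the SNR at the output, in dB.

21.27 dB

By definition F = SNR_in/SNR_out, so in dB: SNR_out = SNR_in − NF
SNR_out = 25.8 − 4.53 = 21.27 dB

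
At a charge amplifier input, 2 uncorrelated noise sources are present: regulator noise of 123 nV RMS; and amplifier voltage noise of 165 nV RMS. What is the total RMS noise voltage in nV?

Uncorrelated sources add in power (mean-square): V_tot = √(ΣV_i²)
V_tot = √[(1.23×10⁻⁷)² + (1.65×10⁻⁷)²] = 2.06×10⁻⁷ V = 206 nV

206 nV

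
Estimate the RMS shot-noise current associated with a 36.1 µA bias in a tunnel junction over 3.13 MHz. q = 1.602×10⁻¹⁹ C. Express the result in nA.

6.02 nA

I_n = √(2qI·B)
2qI·B = 2 × 1.602×10⁻¹⁹ × 3.61×10⁻⁵ × 3.13×10⁶ = 3.62×10⁻¹⁷ A²
I_n = √(3.62×10⁻¹⁷) = 6.02×10⁻⁹ A = 6.02 nA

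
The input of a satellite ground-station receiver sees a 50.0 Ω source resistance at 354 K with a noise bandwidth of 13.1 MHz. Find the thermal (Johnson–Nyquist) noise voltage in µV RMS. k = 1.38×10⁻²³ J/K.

V_n = √(4kTRB)
4kTRB = 4 × 1.38×10⁻²³ × 354 × 5.00×10¹ × 1.31×10⁷ = 1.28×10⁻¹¹ V²
V_n = √(1.28×10⁻¹¹) = 3.58×10⁻⁶ V = 3.58 µV

3.58 µV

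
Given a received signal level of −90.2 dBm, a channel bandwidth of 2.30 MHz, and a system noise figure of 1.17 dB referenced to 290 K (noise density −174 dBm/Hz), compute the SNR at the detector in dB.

19.0 dB

Noise floor: N = −174 + 10 log₁₀(B) + NF
10 log₁₀(2.30×10⁶) = 63.62 dB
N = −174 + 63.62 + 1.17 = −109.21 dBm
SNR = P_sig − N = −90.2 − (−109.21) = 19.01 dB → 19.0 dB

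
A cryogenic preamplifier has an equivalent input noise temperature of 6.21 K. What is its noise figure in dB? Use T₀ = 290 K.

0.092 dB

F = 1 + T_e/T₀ = 1 + 6.21/290 = 1.02141
NF = 10 log₁₀(1.02141) = 0.092 dB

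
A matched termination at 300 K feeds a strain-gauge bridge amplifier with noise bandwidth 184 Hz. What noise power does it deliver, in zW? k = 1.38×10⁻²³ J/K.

P_n = kTB = 1.38×10⁻²³ × 300 × 1.84×10² = 7.62×10⁻¹⁹ W = 762 zW

762 zW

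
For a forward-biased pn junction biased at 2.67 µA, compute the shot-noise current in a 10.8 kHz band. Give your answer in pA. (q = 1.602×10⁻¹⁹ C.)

I_n = √(2qI·B)
2qI·B = 2 × 1.602×10⁻¹⁹ × 2.67×10⁻⁶ × 1.08×10⁴ = 9.24×10⁻²¹ A²
I_n = √(9.24×10⁻²¹) = 9.61×10⁻¹¹ A = 96.1 pA

96.1 pA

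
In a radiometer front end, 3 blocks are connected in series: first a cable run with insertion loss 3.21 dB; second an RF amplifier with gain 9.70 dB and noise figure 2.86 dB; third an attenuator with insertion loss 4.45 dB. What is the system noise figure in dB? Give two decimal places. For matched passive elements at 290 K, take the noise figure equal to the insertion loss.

Convert to linear (a loss of L dB is a gain of −L dB): F_i = 10^(NF_i/10), G_i = 10^(G_i,dB/10)
  Stage 1: F_1 = 10^(3.21/10) = 2.094, G_1 = 10^(−3.21/10) = 0.4775
  Stage 2: F_2 = 10^(2.86/10) = 1.932, G_2 = 10^(9.70/10) = 9.333
  Stage 3: F_3 = 10^(4.45/10) = 2.786, G_3 = 10^(−4.45/10) = 0.3589
Friis cascade:
  F = 2.094 + (1.932 − 1)/0.4775 + (2.786 − 1)/4.457 = 4.447
NF = 10 log₁₀(4.447) = 6.48 dB

6.48 dB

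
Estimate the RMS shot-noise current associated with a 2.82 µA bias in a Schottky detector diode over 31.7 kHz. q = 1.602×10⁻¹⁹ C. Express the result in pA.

I_n = √(2qI·B)
2qI·B = 2 × 1.602×10⁻¹⁹ × 2.82×10⁻⁶ × 3.17×10⁴ = 2.86×10⁻²⁰ A²
I_n = √(2.86×10⁻²⁰) = 1.69×10⁻¹⁰ A = 169 pA

169 pA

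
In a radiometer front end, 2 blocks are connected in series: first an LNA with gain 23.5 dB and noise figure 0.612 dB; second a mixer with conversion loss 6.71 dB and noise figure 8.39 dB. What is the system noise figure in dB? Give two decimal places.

0.71 dB

Convert to linear (a loss of L dB is a gain of −L dB): F_i = 10^(NF_i/10), G_i = 10^(G_i,dB/10)
  Stage 1: F_1 = 10^(0.612/10) = 1.151, G_1 = 10^(23.5/10) = 223.9
  Stage 2: F_2 = 10^(8.39/10) = 6.902, G_2 = 10^(−6.71/10) = 0.2133
Friis cascade:
  F = 1.151 + (6.902 − 1)/223.9 = 1.178
NF = 10 log₁₀(1.178) = 0.71 dB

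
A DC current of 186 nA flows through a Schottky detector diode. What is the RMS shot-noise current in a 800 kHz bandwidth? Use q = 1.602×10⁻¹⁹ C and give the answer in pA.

I_n = √(2qI·B)
2qI·B = 2 × 1.602×10⁻¹⁹ × 1.86×10⁻⁷ × 8.00×10⁵ = 4.77×10⁻²⁰ A²
I_n = √(4.77×10⁻²⁰) = 2.18×10⁻¹⁰ A = 218 pA

218 pA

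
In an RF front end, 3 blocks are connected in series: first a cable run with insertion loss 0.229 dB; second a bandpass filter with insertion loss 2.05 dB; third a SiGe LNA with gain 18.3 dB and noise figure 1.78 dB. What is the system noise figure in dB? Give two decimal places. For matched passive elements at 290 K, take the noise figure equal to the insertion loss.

Convert to linear (a loss of L dB is a gain of −L dB): F_i = 10^(NF_i/10), G_i = 10^(G_i,dB/10)
  Stage 1: F_1 = 10^(0.229/10) = 1.054, G_1 = 10^(−0.229/10) = 0.9486
  Stage 2: F_2 = 10^(2.05/10) = 1.603, G_2 = 10^(−2.05/10) = 0.6237
  Stage 3: F_3 = 10^(1.78/10) = 1.507, G_3 = 10^(18.3/10) = 67.61
Friis cascade:
  F = 1.054 + (1.603 − 1)/0.9486 + (1.507 − 1)/0.5917 = 2.546
NF = 10 log₁₀(2.546) = 4.06 dB

4.06 dB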